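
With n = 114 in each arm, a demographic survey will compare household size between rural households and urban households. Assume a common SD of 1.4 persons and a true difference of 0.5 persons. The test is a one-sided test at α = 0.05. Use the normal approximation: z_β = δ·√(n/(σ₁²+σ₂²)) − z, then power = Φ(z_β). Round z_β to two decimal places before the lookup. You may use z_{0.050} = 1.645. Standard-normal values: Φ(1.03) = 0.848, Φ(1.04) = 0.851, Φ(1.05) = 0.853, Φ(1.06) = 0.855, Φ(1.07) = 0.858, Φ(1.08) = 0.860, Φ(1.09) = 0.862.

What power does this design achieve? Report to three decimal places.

Power ≈ 0.853

z_β = δ·√(n/(σ₁²+σ₂²)) − z_α
    = 0.5 · √(114/3.92) − 1.645
    = 0.5 · 5.39274 − 1.645
    = 2.6964 − 1.645 = 1.0514 → 1.05
Power = Φ(1.05) = 0.853.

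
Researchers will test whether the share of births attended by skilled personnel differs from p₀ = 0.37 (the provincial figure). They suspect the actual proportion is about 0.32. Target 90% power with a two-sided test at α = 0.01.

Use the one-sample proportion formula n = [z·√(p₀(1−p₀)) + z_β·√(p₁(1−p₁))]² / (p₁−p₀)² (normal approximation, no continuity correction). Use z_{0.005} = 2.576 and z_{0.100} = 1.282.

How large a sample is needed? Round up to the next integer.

n = [z_{α/2}·√(p₀q₀) + z_β·√(p₁q₁)]² / (p₁ − p₀)²
  = [2.576·√(0.37·0.63) + 1.282·√(0.32·0.68)]² / (-0.05)²
  = [2.576·0.4828 + 1.282·0.4665]² / 0.0025
  = [1.8417]² / 0.0025
  = 1356.78
Round up → n = 1357.

n = 1357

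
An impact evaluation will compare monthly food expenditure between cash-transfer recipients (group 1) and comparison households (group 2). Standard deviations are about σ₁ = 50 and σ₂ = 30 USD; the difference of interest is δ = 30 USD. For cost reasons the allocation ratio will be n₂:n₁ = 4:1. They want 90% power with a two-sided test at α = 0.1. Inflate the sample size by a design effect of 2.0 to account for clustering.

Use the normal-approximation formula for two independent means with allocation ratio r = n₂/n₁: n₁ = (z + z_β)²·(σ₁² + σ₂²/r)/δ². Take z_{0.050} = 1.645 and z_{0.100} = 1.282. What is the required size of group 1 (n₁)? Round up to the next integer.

n₁ = 52

n₁ = (z_{α/2} + z_β)² · (σ₁² + σ₂²/r) / δ²
   = (1.645 + 1.282)² · (50² + 30²/4) / 30²
   = 8.5673 · (2500 + 225) / 900
   = 8.5673 · 2725 / 900
   = 25.94
Design effect: 2.0 × 25.94 = 51.88.
Round up → n₁ = 52; n₂ = r·n₁ = 4 × 52 = 208.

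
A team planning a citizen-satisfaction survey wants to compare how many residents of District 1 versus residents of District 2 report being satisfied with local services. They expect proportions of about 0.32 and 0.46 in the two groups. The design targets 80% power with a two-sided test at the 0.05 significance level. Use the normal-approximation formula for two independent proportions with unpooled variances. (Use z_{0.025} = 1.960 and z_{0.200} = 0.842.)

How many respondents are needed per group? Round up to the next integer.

n = (z_{α/2} + z_β)² · [p₁(1−p₁) + p₂(1−p₂)] / (p₁ − p₂)²
  = (1.960 + 0.842)² · (0.32·0.68 + 0.46·0.54) / (-0.14)²
  = (2.802)² · (0.2176 + 0.2484) / 0.0196
  = 7.8512 · 0.4660 / 0.0196
  = 186.67
Round up → n = 187 per group.

n = 187 per group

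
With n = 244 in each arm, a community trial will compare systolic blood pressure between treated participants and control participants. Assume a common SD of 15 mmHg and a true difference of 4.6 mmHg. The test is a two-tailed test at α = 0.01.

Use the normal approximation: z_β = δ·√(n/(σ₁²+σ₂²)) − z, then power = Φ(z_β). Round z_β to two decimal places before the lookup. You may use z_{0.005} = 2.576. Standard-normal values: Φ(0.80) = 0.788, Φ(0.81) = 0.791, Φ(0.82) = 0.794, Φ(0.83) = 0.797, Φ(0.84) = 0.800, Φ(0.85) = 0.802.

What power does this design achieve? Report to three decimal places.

Power ≈ 0.791

z_β = δ·√(n/(σ₁²+σ₂²)) − z_{α/2}
    = 4.6 · √(244/450) − 2.576
    = 4.6 · 0.73636 − 2.576
    = 3.3872 − 2.576 = 0.8112 → 0.81
Power = Φ(0.81) = 0.791.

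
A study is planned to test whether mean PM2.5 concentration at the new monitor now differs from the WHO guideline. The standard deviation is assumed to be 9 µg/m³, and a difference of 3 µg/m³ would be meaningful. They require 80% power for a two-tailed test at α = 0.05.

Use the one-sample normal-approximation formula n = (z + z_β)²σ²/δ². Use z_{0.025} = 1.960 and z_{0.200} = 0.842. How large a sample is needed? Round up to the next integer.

n = 71

n = (z_{α/2} + z_β)² · σ² / δ²
  = (1.960 + 0.842)² · 9² / 3²
  = 7.8512 · 81 / 9
  = 70.66
Round up → n = 71.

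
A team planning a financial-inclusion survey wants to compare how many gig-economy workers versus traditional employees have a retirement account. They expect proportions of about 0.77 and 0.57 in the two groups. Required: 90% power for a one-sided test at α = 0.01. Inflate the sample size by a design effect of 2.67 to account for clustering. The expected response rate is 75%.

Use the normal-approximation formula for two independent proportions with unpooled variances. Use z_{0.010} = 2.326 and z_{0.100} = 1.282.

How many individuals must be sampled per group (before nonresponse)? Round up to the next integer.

n = (z_α + z_β)² · [p₁(1−p₁) + p₂(1−p₂)] / (p₁ − p₂)²
  = (2.326 + 1.282)² · (0.77·0.23 + 0.57·0.43) / (0.20)²
  = (3.608)² · (0.1771 + 0.2451) / 0.0400
  = 13.0177 · 0.4222 / 0.0400
  = 137.40
Design effect: 2.67 × 137.40 = 366.86.
Adjust for 75% response: 366.86 / 0.75 = 489.15.
Round up → n = 490 per group.

n = 490 per group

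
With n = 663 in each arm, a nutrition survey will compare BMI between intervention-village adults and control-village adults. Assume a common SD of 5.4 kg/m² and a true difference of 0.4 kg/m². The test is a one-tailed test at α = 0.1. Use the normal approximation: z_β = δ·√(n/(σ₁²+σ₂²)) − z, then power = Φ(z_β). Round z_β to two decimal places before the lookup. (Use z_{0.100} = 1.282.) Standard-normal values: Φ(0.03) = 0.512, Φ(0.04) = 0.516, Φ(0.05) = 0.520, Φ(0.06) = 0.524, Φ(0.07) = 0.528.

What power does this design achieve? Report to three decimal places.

z_β = δ·√(n/(σ₁²+σ₂²)) − z_α
    = 0.4 · √(663/58.32) − 1.282
    = 0.4 · 3.37169 − 1.282
    = 1.3487 − 1.282 = 0.0667 → 0.07
Power = Φ(0.07) = 0.528.

Power ≈ 0.528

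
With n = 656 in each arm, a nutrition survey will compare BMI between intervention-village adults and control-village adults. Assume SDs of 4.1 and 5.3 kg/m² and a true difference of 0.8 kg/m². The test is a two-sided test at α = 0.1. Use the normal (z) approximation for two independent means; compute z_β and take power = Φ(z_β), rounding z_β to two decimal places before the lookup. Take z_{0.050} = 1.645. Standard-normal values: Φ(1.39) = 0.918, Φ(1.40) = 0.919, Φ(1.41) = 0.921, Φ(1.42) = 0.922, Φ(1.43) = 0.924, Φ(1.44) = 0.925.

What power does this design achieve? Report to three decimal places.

Power ≈ 0.921

z_β = δ·√(n/(σ₁²+σ₂²)) − z_{α/2}
    = 0.8 · √(656/44.9) − 1.645
    = 0.8 · 3.82234 − 1.645
    = 3.0579 − 1.645 = 1.4129 → 1.41
Power = Φ(1.41) = 0.921.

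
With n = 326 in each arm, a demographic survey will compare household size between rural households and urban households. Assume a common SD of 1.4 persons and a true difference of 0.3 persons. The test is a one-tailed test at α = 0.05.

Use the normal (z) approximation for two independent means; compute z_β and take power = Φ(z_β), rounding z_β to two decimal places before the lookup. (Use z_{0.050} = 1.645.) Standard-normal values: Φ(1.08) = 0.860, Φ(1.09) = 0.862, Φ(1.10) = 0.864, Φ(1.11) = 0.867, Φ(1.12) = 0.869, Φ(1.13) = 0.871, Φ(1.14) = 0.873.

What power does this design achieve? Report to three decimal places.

z_β = δ·√(n/(σ₁²+σ₂²)) − z_α
    = 0.3 · √(326/3.92) − 1.645
    = 0.3 · 9.11939 − 1.645
    = 2.7358 − 1.645 = 1.0908 → 1.09
Power = Φ(1.09) = 0.862.

Power ≈ 0.862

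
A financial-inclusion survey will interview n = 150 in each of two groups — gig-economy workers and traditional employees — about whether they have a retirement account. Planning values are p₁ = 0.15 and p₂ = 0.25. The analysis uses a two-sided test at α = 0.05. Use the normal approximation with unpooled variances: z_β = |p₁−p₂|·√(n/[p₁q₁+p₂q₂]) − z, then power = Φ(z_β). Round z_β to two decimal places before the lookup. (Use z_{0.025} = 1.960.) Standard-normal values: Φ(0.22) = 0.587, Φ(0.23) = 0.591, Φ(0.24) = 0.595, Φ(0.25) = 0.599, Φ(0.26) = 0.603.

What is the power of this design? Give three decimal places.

z_β = |p₁−p₂|·√(n/[p₁q₁+p₂q₂]) − z_{α/2}
    = 0.10 · √(150/0.3150) − 1.960
    = 0.10 · 21.8218 − 1.960
    = 2.1822 − 1.960 = 0.2222 → 0.22
Power = Φ(0.22) = 0.587.

Power ≈ 0.587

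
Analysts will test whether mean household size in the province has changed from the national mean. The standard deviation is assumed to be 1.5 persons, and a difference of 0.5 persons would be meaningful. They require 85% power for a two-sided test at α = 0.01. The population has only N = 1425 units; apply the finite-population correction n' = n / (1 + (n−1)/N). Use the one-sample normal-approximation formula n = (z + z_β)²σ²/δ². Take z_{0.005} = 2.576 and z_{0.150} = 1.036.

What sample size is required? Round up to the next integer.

n = 109

n = (z_{α/2} + z_β)² · σ² / δ²
  = (2.576 + 1.036)² · 1.5² / 0.5²
  = 13.0465 · 2.25 / 0.25
  = 117.42
Finite-population correction (N = 1425): 117.42 / (1 + (117.42 − 1)/1425) = 108.55.
Round up → n = 109.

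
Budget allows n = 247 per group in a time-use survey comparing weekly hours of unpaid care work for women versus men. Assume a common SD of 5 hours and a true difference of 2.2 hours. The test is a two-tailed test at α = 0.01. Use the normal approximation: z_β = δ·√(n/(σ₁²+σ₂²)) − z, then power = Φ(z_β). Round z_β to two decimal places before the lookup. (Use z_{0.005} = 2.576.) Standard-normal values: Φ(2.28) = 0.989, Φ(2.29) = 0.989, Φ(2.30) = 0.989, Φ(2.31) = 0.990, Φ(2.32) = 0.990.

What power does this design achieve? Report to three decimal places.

Power ≈ 0.990

z_β = δ·√(n/(σ₁²+σ₂²)) − z_{α/2}
    = 2.2 · √(247/50) − 2.576
    = 2.2 · 2.22261 − 2.576
    = 4.8897 − 2.576 = 2.3137 → 2.31
Power = Φ(2.31) = 0.990.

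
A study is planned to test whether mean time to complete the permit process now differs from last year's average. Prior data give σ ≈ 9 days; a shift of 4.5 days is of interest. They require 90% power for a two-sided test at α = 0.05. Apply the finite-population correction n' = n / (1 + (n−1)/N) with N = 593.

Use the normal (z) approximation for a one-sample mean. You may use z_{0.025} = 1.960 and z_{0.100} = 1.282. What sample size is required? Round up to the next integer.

n = (z_{α/2} + z_β)² · σ² / δ²
  = (1.960 + 1.282)² · 9² / 4.5²
  = 10.5106 · 81 / 20.25
  = 42.04
Finite-population correction (N = 593): 42.04 / (1 + (42.04 − 1)/593) = 39.32.
Round up → n = 40.

n = 40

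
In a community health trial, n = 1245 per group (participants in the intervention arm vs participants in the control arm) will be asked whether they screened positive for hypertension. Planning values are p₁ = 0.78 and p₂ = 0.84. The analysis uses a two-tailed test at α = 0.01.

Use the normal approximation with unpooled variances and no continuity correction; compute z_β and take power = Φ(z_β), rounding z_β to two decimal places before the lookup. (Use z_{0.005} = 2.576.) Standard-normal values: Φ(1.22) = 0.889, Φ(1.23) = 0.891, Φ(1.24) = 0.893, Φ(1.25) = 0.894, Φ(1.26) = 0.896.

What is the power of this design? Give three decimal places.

z_β = |p₁−p₂|·√(n/[p₁q₁+p₂q₂]) − z_{α/2}
    = 0.06 · √(1245/0.3060) − 2.576
    = 0.06 · 63.7858 − 2.576
    = 3.8271 − 2.576 = 1.2511 → 1.25
Power = Φ(1.25) = 0.894.

Power ≈ 0.894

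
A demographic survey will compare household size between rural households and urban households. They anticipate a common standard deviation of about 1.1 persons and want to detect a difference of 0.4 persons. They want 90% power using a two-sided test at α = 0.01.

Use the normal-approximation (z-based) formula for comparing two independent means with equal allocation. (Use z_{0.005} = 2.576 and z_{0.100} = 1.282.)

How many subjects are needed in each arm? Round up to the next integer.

n = (z_{α/2} + z_β)² · (σ₁² + σ₂²) / δ²
  = (2.576 + 1.282)² · (2·1.1² = 2.42) / 0.4²
  = 14.8842 · 2.42 / 0.16
  = 225.12
Round up → n = 226 per group.

n = 226 per group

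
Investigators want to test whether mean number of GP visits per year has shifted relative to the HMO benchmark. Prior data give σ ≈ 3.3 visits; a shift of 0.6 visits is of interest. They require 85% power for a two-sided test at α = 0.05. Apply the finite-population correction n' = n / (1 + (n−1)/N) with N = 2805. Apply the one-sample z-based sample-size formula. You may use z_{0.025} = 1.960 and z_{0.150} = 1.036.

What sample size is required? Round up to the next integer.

n = 248

n = (z_{α/2} + z_β)² · σ² / δ²
  = (1.960 + 1.036)² · 3.3² / 0.6²
  = 8.9760 · 10.89 / 0.36
  = 271.52
Finite-population correction (N = 2805): 271.52 / (1 + (271.52 − 1)/2805) = 247.64.
Round up → n = 248.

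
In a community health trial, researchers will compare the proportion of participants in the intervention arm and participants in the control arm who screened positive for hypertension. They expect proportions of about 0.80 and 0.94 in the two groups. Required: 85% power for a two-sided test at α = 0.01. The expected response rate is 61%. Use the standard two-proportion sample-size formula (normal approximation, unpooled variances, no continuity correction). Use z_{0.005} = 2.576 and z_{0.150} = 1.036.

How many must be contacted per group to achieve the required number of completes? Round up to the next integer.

n = 237 per group

n = (z_{α/2} + z_β)² · [p₁(1−p₁) + p₂(1−p₂)] / (p₁ − p₂)²
  = (2.576 + 1.036)² · (0.80·0.20 + 0.94·0.06) / (-0.14)²
  = (3.612)² · (0.1600 + 0.0564) / 0.0196
  = 13.0465 · 0.2164 / 0.0196
  = 144.04
Adjust for 61% response: 144.04 / 0.61 = 236.14.
Round up → n = 237 per group.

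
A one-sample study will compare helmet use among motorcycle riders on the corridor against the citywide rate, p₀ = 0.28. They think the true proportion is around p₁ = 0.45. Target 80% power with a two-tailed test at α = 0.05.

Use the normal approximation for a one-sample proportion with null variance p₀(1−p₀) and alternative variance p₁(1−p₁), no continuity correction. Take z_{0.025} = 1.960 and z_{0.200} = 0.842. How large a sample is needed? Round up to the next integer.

n = [z_{α/2}·√(p₀q₀) + z_β·√(p₁q₁)]² / (p₁ − p₀)²
  = [1.960·√(0.28·0.72) + 0.842·√(0.45·0.55)]² / (0.17)²
  = [1.960·0.4490 + 0.842·0.4975]² / 0.0289
  = [1.2989]² / 0.0289
  = 58.38
Round up → n = 59.

n = 59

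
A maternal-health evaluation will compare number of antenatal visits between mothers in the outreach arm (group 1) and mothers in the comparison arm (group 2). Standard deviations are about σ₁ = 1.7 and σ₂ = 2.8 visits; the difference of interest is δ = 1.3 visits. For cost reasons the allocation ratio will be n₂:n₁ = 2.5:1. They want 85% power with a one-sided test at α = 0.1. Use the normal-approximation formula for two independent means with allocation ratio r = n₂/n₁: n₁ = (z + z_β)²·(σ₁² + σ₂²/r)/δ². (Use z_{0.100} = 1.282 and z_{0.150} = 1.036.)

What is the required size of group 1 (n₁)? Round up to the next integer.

n₁ = (z_α + z_β)² · (σ₁² + σ₂²/r) / δ²
   = (1.282 + 1.036)² · (1.7² + 2.8²/2.5) / 1.3²
   = 5.3731 · (2.89 + 3.136) / 1.69
   = 5.3731 · 6.026 / 1.69
   = 19.16
Round up → n₁ = 20; n₂ = r·n₁ = 2.5 × 20 = 50.

n₁ = 20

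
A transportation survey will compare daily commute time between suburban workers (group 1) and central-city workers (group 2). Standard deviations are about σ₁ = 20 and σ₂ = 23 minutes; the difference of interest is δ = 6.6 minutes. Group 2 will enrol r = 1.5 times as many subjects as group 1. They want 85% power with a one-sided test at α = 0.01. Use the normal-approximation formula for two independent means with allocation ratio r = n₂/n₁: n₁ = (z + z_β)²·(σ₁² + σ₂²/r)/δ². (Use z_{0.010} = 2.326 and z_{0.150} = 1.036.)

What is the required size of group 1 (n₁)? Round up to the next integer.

n₁ = (z_α + z_β)² · (σ₁² + σ₂²/r) / δ²
   = (2.326 + 1.036)² · (20² + 23²/1.5) / 6.6²
   = 11.3030 · (400 + 352.6667) / 43.56
   = 11.3030 · 752.6667 / 43.56
   = 195.30
Round up → n₁ = 196; n₂ = r·n₁ = 1.5 × 196 = 294.

n₁ = 196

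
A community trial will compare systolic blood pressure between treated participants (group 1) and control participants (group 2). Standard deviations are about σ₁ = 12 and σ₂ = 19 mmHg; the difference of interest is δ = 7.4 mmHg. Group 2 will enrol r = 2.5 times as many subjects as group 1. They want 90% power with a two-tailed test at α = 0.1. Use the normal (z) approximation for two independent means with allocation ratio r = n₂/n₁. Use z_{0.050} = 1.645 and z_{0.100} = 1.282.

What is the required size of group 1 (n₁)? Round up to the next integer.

n₁ = 46

n₁ = (z_{α/2} + z_β)² · (σ₁² + σ₂²/r) / δ²
   = (1.645 + 1.282)² · (12² + 19²/2.5) / 7.4²
   = 8.5673 · (144 + 144.4) / 54.76
   = 8.5673 · 288.4 / 54.76
   = 45.12
Round up → n₁ = 46; n₂ = r·n₁ = 2.5 × 46 = 115.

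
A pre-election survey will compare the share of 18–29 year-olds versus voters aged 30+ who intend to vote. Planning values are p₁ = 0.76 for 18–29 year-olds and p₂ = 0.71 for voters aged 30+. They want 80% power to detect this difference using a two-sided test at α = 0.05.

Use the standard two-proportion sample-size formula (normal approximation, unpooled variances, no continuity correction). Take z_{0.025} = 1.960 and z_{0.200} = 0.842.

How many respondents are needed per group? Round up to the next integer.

n = 1220 per group

n = (z_{α/2} + z_β)² · [p₁(1−p₁) + p₂(1−p₂)] / (p₁ − p₂)²
  = (1.960 + 0.842)² · (0.76·0.24 + 0.71·0.29) / (0.05)²
  = (2.802)² · (0.1824 + 0.2059) / 0.0025
  = 7.8512 · 0.3883 / 0.0025
  = 1219.45
Round up → n = 1220 per group.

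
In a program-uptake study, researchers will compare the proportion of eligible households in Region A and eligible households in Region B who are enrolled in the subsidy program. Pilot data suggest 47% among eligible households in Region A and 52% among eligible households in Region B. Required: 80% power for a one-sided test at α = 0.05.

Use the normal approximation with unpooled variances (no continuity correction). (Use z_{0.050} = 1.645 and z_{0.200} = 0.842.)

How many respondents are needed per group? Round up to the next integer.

n = (z_α + z_β)² · [p₁(1−p₁) + p₂(1−p₂)] / (p₁ − p₂)²
  = (1.645 + 0.842)² · (0.47·0.53 + 0.52·0.48) / (-0.05)²
  = (2.487)² · (0.2491 + 0.2496) / 0.0025
  = 6.1852 · 0.4987 / 0.0025
  = 1233.82
Round up → n = 1234 per group.

n = 1234 per group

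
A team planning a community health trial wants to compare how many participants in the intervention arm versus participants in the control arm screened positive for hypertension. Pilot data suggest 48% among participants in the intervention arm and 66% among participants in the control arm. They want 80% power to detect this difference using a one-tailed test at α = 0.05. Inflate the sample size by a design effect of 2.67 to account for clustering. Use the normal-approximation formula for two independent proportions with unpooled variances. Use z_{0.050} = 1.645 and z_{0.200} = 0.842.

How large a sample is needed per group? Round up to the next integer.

n = 242 per group

n = (z_α + z_β)² · [p₁(1−p₁) + p₂(1−p₂)] / (p₁ − p₂)²
  = (1.645 + 0.842)² · (0.48·0.52 + 0.66·0.34) / (-0.18)²
  = (2.487)² · (0.2496 + 0.2244) / 0.0324
  = 6.1852 · 0.4740 / 0.0324
  = 90.49
Design effect: 2.67 × 90.49 = 241.60.
Round up → n = 242 per group.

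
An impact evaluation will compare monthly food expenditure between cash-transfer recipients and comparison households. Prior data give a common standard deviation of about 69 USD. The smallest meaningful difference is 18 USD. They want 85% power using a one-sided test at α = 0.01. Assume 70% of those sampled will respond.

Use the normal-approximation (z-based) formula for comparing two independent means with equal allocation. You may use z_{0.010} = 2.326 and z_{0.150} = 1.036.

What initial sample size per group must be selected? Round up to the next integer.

n = (z_α + z_β)² · (σ₁² + σ₂²) / δ²
  = (2.326 + 1.036)² · (2·69² = 9522) / 18²
  = 11.3030 · 9522 / 324
  = 332.18
Adjust for 70% response: 332.18 / 0.70 = 474.55.
Round up → n = 475 per group.

n = 475 per group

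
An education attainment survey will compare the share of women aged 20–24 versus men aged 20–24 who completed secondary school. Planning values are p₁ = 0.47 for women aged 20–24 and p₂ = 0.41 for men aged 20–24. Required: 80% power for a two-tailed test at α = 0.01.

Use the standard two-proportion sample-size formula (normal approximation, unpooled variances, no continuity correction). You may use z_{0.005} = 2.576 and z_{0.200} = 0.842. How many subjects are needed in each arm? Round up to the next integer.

n = (z_{α/2} + z_β)² · [p₁(1−p₁) + p₂(1−p₂)] / (p₁ − p₂)²
  = (2.576 + 0.842)² · (0.47·0.53 + 0.41·0.59) / (0.06)²
  = (3.418)² · (0.2491 + 0.2419) / 0.0036
  = 11.6827 · 0.4910 / 0.0036
  = 1593.39
Round up → n = 1594 per group.

n = 1594 per group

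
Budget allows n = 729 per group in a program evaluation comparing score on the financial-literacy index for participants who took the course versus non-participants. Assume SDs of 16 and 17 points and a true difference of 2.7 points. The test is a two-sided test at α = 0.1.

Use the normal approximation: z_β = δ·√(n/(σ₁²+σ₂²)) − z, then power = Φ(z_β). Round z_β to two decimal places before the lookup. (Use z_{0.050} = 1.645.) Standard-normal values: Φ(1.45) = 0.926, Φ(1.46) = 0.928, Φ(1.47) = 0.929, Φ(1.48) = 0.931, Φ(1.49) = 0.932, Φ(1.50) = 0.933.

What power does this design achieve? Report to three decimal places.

Power ≈ 0.931

z_β = δ·√(n/(σ₁²+σ₂²)) − z_{α/2}
    = 2.7 · √(729/545) − 1.645
    = 2.7 · 1.15655 − 1.645
    = 3.1227 − 1.645 = 1.4777 → 1.48
Power = Φ(1.48) = 0.931.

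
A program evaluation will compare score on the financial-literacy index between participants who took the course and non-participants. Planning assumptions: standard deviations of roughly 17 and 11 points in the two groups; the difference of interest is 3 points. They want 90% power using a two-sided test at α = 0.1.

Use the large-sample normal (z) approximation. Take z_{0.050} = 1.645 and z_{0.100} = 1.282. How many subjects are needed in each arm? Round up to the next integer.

n = 391 per group

n = (z_{α/2} + z_β)² · (σ₁² + σ₂²) / δ²
  = (1.645 + 1.282)² · (17² + 11² = 410) / 3²
  = 8.5673 · 410 / 9
  = 390.29
Round up → n = 391 per group.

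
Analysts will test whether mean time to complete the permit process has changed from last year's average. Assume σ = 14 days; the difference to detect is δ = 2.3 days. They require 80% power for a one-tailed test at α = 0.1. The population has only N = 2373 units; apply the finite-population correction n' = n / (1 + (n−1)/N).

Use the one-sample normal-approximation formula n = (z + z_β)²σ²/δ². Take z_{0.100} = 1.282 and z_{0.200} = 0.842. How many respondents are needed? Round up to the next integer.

n = (z_α + z_β)² · σ² / δ²
  = (1.282 + 0.842)² · 14² / 2.3²
  = 4.5114 · 196 / 5.29
  = 167.15
Finite-population correction (N = 2373): 167.15 / (1 + (167.15 − 1)/2373) = 156.21.
Round up → n = 157.

n = 157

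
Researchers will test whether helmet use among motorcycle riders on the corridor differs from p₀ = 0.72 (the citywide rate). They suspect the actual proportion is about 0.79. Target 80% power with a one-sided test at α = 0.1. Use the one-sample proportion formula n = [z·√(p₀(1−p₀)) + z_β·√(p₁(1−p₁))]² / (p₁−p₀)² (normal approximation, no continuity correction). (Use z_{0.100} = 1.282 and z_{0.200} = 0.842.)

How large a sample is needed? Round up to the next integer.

n = 173

n = [z_α·√(p₀q₀) + z_β·√(p₁q₁)]² / (p₁ − p₀)²
  = [1.282·√(0.72·0.28) + 0.842·√(0.79·0.21)]² / (0.07)²
  = [1.282·0.4490 + 0.842·0.4073]² / 0.0049
  = [0.9186]² / 0.0049
  = 172.20
Round up → n = 173.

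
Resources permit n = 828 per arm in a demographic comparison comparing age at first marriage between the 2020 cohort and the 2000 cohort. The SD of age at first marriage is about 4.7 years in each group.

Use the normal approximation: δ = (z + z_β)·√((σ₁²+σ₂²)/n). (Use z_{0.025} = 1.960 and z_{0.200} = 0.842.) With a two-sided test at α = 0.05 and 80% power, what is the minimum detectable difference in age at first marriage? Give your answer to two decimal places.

Minimum detectable difference ≈ 0.65 years

δ = (z_{α/2} + z_β) · √((σ₁²+σ₂²)/n)
  = (1.960 + 0.842) · √(44.18/828)
  = 2.802 · √0.05336
  = 2.802 · 0.2310
  = 0.6472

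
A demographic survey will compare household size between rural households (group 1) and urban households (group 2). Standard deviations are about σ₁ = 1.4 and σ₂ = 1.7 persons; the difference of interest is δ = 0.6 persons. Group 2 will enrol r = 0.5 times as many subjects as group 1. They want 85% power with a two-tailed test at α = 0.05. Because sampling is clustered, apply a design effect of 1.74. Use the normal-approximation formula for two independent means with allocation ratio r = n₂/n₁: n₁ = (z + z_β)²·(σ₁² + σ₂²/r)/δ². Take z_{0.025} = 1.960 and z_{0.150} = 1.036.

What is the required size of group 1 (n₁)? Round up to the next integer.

n₁ = (z_{α/2} + z_β)² · (σ₁² + σ₂²/r) / δ²
   = (1.960 + 1.036)² · (1.4² + 1.7²/0.5) / 0.6²
   = 8.9760 · (1.96 + 5.78) / 0.36
   = 8.9760 · 7.74 / 0.36
   = 192.98
Design effect: 1.74 × 192.98 = 335.79.
Round up → n₁ = 336; n₂ = r·n₁ = 0.5 × 336 = 168.

n₁ = 336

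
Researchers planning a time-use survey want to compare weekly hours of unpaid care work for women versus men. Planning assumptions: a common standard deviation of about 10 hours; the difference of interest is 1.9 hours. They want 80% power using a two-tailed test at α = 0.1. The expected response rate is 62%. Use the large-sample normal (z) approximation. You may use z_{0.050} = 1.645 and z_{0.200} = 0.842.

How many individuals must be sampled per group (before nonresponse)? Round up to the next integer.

n = (z_{α/2} + z_β)² · (σ₁² + σ₂²) / δ²
  = (1.645 + 0.842)² · (2·10² = 200) / 1.9²
  = 6.1852 · 200 / 3.61
  = 342.67
Adjust for 62% response: 342.67 / 0.62 = 552.69.
Round up → n = 553 per group.

n = 553 per group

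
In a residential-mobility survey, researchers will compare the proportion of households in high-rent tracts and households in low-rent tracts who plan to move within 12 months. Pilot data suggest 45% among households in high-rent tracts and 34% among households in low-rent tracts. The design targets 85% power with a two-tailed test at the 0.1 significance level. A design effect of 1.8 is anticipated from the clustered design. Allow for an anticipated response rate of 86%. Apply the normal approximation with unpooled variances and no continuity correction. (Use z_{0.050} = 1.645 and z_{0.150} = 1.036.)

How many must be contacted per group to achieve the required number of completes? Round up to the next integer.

n = (z_{α/2} + z_β)² · [p₁(1−p₁) + p₂(1−p₂)] / (p₁ − p₂)²
  = (1.645 + 1.036)² · (0.45·0.55 + 0.34·0.66) / (0.11)²
  = (2.681)² · (0.2475 + 0.2244) / 0.0121
  = 7.1878 · 0.4719 / 0.0121
  = 280.32
Design effect: 1.8 × 280.32 = 504.58.
Adjust for 86% response: 504.58 / 0.86 = 586.72.
Round up → n = 587 per group.

n = 587 per group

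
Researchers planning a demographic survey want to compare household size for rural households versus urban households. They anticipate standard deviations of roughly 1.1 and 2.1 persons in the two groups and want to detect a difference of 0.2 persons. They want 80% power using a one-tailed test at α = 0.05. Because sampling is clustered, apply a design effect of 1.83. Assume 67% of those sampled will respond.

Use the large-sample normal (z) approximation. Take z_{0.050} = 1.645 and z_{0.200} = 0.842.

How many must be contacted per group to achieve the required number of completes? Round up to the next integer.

n = (z_α + z_β)² · (σ₁² + σ₂²) / δ²
  = (1.645 + 0.842)² · (1.1² + 2.1² = 5.62) / 0.2²
  = 6.1852 · 5.62 / 0.04
  = 869.02
Design effect: 1.83 × 869.02 = 1590.30.
Adjust for 67% response: 1590.30 / 0.67 = 2373.58.
Round up → n = 2374 per group.

n = 2374 per group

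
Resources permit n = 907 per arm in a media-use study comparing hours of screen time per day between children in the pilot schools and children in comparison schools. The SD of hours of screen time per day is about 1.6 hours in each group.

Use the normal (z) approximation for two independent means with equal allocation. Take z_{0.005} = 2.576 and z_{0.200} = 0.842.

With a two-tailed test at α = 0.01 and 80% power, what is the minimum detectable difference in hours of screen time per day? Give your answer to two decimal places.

Minimum detectable difference ≈ 0.26 hours

δ = (z_{α/2} + z_β) · √((σ₁²+σ₂²)/n)
  = (2.576 + 0.842) · √(5.12/907)
  = 3.418 · √0.00564
  = 3.418 · 0.0751
  = 0.2568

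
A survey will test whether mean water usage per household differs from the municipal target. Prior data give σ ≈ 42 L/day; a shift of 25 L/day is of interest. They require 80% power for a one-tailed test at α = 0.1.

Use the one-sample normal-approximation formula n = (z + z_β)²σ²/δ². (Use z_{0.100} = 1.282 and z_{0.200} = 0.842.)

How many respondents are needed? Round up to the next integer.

n = 13

n = (z_α + z_β)² · σ² / δ²
  = (1.282 + 0.842)² · 42² / 25²
  = 4.5114 · 1764 / 625
  = 12.73
Round up → n = 13.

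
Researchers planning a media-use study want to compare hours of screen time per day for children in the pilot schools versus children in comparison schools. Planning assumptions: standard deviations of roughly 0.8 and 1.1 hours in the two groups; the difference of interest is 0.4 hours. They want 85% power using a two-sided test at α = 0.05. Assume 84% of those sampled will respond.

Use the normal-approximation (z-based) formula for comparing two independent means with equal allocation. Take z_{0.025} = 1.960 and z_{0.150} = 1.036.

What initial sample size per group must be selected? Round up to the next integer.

n = (z_{α/2} + z_β)² · (σ₁² + σ₂²) / δ²
  = (1.960 + 1.036)² · (0.8² + 1.1² = 1.85) / 0.4²
  = 8.9760 · 1.85 / 0.16
  = 103.79
Adjust for 84% response: 103.79 / 0.84 = 123.55.
Round up → n = 124 per group.

n = 124 per group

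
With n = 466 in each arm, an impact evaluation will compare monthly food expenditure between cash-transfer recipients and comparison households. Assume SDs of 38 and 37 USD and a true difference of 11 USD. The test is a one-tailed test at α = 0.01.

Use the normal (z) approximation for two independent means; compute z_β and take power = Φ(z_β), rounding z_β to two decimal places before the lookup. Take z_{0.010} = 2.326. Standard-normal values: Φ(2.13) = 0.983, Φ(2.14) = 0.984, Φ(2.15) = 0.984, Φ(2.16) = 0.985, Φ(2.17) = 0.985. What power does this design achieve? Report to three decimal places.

Power ≈ 0.984

z_β = δ·√(n/(σ₁²+σ₂²)) − z_α
    = 11 · √(466/2813) − 2.326
    = 11 · 0.40701 − 2.326
    = 4.4771 − 2.326 = 2.1511 → 2.15
Power = Φ(2.15) = 0.984.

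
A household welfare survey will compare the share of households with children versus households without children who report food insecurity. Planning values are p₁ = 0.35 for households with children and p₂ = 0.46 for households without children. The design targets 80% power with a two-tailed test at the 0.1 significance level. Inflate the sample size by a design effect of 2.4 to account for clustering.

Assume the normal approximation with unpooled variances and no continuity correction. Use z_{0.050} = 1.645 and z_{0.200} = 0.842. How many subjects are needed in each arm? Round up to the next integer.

n = 584 per group

n = (z_{α/2} + z_β)² · [p₁(1−p₁) + p₂(1−p₂)] / (p₁ − p₂)²
  = (1.645 + 0.842)² · (0.35·0.65 + 0.46·0.54) / (-0.11)²
  = (2.487)² · (0.2275 + 0.2484) / 0.0121
  = 6.1852 · 0.4759 / 0.0121
  = 243.27
Design effect: 2.4 × 243.27 = 583.84.
Round up → n = 584 per group.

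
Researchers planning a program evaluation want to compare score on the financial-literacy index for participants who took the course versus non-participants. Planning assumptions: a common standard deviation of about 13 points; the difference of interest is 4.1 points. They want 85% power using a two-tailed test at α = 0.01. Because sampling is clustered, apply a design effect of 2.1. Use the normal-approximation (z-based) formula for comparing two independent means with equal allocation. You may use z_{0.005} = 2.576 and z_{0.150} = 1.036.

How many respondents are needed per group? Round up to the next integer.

n = 551 per group

n = (z_{α/2} + z_β)² · (σ₁² + σ₂²) / δ²
  = (2.576 + 1.036)² · (2·13² = 338) / 4.1²
  = 13.0465 · 338 / 16.81
  = 262.33
Design effect: 2.1 × 262.33 = 550.89.
Round up → n = 551 per group.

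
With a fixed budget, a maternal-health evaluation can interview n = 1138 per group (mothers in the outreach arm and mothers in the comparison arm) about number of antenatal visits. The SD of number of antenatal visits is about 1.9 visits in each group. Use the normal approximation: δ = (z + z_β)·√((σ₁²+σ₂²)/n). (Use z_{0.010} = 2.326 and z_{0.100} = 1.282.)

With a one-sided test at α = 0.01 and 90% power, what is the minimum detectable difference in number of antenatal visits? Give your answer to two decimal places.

Minimum detectable difference ≈ 0.29 visits

δ = (z_α + z_β) · √((σ₁²+σ₂²)/n)
  = (2.326 + 1.282) · √(7.22/1138)
  = 3.608 · √0.00634
  = 3.608 · 0.0797
  = 0.2874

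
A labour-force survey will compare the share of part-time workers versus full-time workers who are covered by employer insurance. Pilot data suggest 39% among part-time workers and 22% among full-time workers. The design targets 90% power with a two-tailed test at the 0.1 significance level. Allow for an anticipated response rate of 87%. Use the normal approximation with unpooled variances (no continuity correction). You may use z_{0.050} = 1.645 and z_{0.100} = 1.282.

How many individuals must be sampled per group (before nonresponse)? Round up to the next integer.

n = 140 per group

n = (z_{α/2} + z_β)² · [p₁(1−p₁) + p₂(1−p₂)] / (p₁ − p₂)²
  = (1.645 + 1.282)² · (0.39·0.61 + 0.22·0.78) / (0.17)²
  = (2.927)² · (0.2379 + 0.1716) / 0.0289
  = 8.5673 · 0.4095 / 0.0289
  = 121.40
Adjust for 87% response: 121.40 / 0.87 = 139.53.
Round up → n = 140 per group.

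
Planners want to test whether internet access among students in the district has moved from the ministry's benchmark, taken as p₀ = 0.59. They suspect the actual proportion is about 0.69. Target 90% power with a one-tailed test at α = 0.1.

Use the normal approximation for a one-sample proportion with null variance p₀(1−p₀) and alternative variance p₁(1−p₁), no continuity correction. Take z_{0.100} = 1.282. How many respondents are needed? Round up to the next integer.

n = 150

n = [z_α·√(p₀q₀) + z_β·√(p₁q₁)]² / (p₁ − p₀)²
  = [1.282·√(0.59·0.41) + 1.282·√(0.69·0.31)]² / (0.10)²
  = [1.282·0.4918 + 1.282·0.4625]² / 0.0100
  = [1.2234]² / 0.0100
  = 149.68
Round up → n = 150.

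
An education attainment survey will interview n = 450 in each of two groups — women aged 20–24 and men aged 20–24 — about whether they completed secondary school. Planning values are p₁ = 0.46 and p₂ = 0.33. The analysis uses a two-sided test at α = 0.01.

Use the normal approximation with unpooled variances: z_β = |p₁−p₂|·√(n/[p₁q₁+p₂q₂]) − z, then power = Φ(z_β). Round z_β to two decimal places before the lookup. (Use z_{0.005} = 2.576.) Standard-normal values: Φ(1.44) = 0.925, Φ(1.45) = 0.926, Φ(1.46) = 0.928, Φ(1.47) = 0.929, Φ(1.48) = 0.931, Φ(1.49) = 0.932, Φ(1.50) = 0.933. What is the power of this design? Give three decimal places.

z_β = |p₁−p₂|·√(n/[p₁q₁+p₂q₂]) − z_{α/2}
    = 0.13 · √(450/0.4695) − 2.576
    = 0.13 · 30.9591 − 2.576
    = 4.0247 − 2.576 = 1.4487 → 1.45
Power = Φ(1.45) = 0.926.

Power ≈ 0.926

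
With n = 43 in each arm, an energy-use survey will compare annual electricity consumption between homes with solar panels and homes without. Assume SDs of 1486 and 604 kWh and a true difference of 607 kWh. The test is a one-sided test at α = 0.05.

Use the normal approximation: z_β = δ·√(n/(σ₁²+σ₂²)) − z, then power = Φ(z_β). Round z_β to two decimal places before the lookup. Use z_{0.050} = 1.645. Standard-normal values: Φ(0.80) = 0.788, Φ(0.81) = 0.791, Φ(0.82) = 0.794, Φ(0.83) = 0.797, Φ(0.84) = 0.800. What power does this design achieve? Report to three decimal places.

Power ≈ 0.800

z_β = δ·√(n/(σ₁²+σ₂²)) − z_α
    = 607 · √(43/2573012) − 1.645
    = 607 · 0.00409 − 1.645
    = 2.4814 − 1.645 = 0.8364 → 0.84
Power = Φ(0.84) = 0.800.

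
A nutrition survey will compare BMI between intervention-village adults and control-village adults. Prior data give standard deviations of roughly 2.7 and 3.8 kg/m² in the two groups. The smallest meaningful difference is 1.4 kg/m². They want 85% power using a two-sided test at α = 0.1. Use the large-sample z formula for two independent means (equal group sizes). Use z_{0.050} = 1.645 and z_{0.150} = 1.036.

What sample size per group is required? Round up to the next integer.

n = 80 per group

n = (z_{α/2} + z_β)² · (σ₁² + σ₂²) / δ²
  = (1.645 + 1.036)² · (2.7² + 3.8² = 21.73) / 1.4²
  = 7.1878 · 21.73 / 1.96
  = 79.69
Round up → n = 80 per group.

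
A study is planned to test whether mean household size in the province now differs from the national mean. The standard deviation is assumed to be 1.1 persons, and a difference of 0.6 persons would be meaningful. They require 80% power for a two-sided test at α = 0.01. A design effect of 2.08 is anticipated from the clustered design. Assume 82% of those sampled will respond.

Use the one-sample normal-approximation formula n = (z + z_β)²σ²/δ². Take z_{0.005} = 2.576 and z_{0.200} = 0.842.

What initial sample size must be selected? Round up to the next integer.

n = 100

n = (z_{α/2} + z_β)² · σ² / δ²
  = (2.576 + 0.842)² · 1.1² / 0.6²
  = 11.6827 · 1.21 / 0.36
  = 39.27
Design effect: 2.08 × 39.27 = 81.68.
Adjust for 82% response: 81.68 / 0.82 = 99.60.
Round up → n = 100.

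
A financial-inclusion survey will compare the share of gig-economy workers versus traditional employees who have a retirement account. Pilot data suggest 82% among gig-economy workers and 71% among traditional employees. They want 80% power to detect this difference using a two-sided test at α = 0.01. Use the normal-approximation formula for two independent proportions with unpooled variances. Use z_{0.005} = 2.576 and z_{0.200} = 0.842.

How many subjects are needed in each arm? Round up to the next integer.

n = 342 per group

n = (z_{α/2} + z_β)² · [p₁(1−p₁) + p₂(1−p₂)] / (p₁ − p₂)²
  = (2.576 + 0.842)² · (0.82·0.18 + 0.71·0.29) / (0.11)²
  = (3.418)² · (0.1476 + 0.2059) / 0.0121
  = 11.6827 · 0.3535 / 0.0121
  = 341.31
Round up → n = 342 per group.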